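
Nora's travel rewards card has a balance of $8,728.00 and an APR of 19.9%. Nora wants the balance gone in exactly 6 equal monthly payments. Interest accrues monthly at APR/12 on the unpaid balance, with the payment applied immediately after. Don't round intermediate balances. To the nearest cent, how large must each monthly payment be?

Monthly rate r = 19.9%/12 = 1.65833% = 0.0165833.
Level-payment amortization: P = B₀·r / (1 − (1+r)^(−n)) = 8728.00·0.0165833 / (1 − 1.01658^(−6)).
Denominator 1 − (1+r)^(−6) = 0.0939710214.
P = 144.739 / 0.0939710214 ≈ 1540.25.

$1,540.25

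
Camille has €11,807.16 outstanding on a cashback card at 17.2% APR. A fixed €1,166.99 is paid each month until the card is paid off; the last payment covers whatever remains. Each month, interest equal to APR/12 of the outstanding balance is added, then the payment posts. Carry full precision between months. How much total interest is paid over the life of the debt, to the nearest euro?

Monthly rate r = 17.2%/12 = 1.43333% = 0.0143333.
Payoff takes n = ⌈−ln(1 − rB₀/P)/ln(1+r)⌉ = ⌈11.009⌉ = 12 payments; the last is €10.64.
Total paid = 11·€1,166.99 + €10.64 = €12,847.53.
Total interest = total paid − principal = €12,847.53 − €11,807.16 = €1,040.37.

€1,040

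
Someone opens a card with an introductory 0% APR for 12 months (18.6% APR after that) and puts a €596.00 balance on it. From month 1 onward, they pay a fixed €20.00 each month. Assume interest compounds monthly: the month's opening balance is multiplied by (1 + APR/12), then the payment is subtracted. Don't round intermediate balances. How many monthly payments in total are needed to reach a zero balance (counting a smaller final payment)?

Promo months 1–12 at r₀ = 0%/12 = 0; months 13+ at r₁ = 18.6%/12 = 0.0155.
After month 12 (no interest yet): B = €596.00 − 12·€20.00 = €356.00.
Then at r₁ with €20.00/mo: n₂ = −ln(1 − r₁·B/P)/ln(1+r₁) ≈ 20.99 → 21 more payments.

33 payments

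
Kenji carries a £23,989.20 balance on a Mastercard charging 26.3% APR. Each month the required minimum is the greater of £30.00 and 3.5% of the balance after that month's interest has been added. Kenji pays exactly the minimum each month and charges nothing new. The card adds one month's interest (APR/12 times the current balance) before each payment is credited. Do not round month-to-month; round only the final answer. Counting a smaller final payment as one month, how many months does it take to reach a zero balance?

285 months

Monthly rate r = 26.3%/12 = 2.19167% = 0.0219167.
While 3.5% of the post-interest balance exceeds £30.00, each month B ← (B·(1+r))·(1 − 0.035), i.e. B shrinks by the factor (1+r)·0.965 = 0.98615.
This holds for months 1–241. Entering month 242 the balance is £832.20; 3.5% of the post-interest balance is now below £30.00, so the flat £30.00 minimum applies from here.
From month 242 a fixed £30.00 at rate r clears £832.20 in 44 more payments. Total: 241 + 44 = 285 months.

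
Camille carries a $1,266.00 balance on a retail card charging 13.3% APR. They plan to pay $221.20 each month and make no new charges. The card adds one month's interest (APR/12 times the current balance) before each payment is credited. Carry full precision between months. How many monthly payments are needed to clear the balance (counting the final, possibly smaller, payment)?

Monthly rate r = 13.3%/12 = 1.10833% = 0.0110833.
Recurrence: B ← B·(1+r) − $221.20.
Month 1: interest $14.03; balance after payment $1,058.83.
Month 2: interest $11.74; balance after payment $849.37.
Month 3: interest $9.41; balance after payment $637.58.
Month 4: interest $7.07; balance after payment $423.45.
Month 5: interest $4.69; balance after payment $206.94.
Month 6: interest $2.29; balance after payment $0.00.

6 months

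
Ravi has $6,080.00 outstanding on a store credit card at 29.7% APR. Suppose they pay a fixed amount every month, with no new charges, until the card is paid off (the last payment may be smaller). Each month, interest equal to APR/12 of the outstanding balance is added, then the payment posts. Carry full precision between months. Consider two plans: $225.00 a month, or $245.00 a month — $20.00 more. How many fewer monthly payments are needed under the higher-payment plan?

7 fewer payments

Monthly rate r = 29.7%/12 = 2.475% = 0.02475.
At $225.00/mo: n = ⌈−ln(1 − rB₀/P)/ln(1+r)⌉ = 46 payments (last $45.00); total interest = total paid − $6,080.00 = $4,090.00.
At $245.00/mo: 39 payments (last $234.58); total interest $3,464.58.
Payments saved = 46 − 39 = 7.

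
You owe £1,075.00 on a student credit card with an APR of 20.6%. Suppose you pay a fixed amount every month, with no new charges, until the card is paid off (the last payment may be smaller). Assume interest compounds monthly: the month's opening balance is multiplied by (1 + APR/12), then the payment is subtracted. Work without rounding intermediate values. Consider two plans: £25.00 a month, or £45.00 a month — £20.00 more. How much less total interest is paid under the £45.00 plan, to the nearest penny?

Monthly rate r = 20.6%/12 = 1.71667% = 0.0171667.
At £25.00/mo: n = ⌈−ln(1 − rB₀/P)/ln(1+r)⌉ = 79 payments (last £18.27); total interest = total paid − £1,075.00 = £893.27.
At £45.00/mo: 32 payments (last £0.37); total interest £320.37.
Interest saved = £893.27 − £320.37 = £572.90.

£572.90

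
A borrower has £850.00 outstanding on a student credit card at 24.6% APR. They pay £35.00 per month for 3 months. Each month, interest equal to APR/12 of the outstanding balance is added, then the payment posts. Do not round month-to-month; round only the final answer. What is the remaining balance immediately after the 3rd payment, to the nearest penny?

£796.19

Monthly rate r = 24.6%/12 = 2.05% = 0.0205.
Each month: B ← B·(1+r) − £35.00.
Month 1: interest £17.43; balance after payment £832.42.
Month 2: interest £17.06; balance after payment £814.49.
Month 3: interest £16.70; balance after payment £796.19.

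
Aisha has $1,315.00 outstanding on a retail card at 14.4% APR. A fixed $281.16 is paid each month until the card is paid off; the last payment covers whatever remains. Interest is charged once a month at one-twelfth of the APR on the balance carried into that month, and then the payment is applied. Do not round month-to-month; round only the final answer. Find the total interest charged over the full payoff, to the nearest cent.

$46.67

Monthly rate r = 14.4%/12 = 1.2% = 0.012.
Payoff takes n = ⌈−ln(1 − rB₀/P)/ln(1+r)⌉ = ⌈4.842⌉ = 5 payments; the last is $237.03.
Total paid = 4·$281.16 + $237.03 = $1,361.67.
Total interest = total paid − principal = $1,361.67 − $1,315.00 = $46.67.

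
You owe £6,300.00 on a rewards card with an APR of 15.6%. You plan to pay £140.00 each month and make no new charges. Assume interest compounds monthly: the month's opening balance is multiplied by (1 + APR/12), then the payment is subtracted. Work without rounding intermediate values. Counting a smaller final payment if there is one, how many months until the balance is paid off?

Monthly rate r = 15.6%/12 = 1.3% = 0.013.
Recurrence: B ← B·(1+r) − £140.00.
Month 1: interest £81.90; balance after payment £6,241.90.
Month 2: interest £81.14; balance after payment £6,183.04.
Closed form: n = −ln(1 − rB₀/P)/ln(1+r) = −ln(0.415)/ln(1.013) ≈ 68.091, so the balance reaches zero during payment 69.

69 payments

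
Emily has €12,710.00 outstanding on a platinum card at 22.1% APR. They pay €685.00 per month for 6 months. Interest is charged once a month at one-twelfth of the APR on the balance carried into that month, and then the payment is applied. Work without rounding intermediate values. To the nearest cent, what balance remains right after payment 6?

€9,876.79

Monthly rate r = 22.1%/12 = 1.84167% = 0.0184167.
Each month: B ← B·(1+r) − €685.00.
Month 1: interest €234.08; balance after payment €12,259.08.
Month 2: interest €225.77; balance after payment €11,799.85.
Month 3: interest €217.31; balance after payment €11,332.16.
Month 4: interest €208.70; balance after payment €10,855.86.
Month 5: interest €199.93; balance after payment €10,370.79.
Month 6: interest €191.00; balance after payment €9,876.79.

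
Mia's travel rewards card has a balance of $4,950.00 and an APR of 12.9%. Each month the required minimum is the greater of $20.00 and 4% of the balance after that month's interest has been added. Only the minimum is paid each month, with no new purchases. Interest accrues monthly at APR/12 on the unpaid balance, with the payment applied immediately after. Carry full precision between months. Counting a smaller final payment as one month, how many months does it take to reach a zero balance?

Monthly rate r = 12.9%/12 = 1.075% = 0.01075.
While 4% of the post-interest balance exceeds $20.00, each month B ← (B·(1+r))·(1 − 0.04), i.e. B shrinks by the factor (1+r)·0.96 = 0.97032.
This holds for months 1–77. Entering month 78 the balance is $486.47; 4% of the post-interest balance is now below $20.00, so the flat $20.00 minimum applies from here.
From month 78 a fixed $20.00 at rate r clears $486.47 in 29 more payments. Total: 77 + 29 = 106 months.

106 months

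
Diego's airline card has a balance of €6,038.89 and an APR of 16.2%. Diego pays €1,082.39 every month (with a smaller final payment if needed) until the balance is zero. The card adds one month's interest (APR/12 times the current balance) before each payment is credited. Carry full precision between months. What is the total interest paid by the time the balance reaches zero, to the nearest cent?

Monthly rate r = 16.2%/12 = 1.35% = 0.0135.
Payoff takes n = ⌈−ln(1 − rB₀/P)/ln(1+r)⌉ = ⌈5.840⌉ = 6 payments; the last is €909.73.
Total paid = 5·€1,082.39 + €909.73 = €6,321.68.
Total interest = total paid − principal = €6,321.68 − €6,038.89 = €282.79.

€282.79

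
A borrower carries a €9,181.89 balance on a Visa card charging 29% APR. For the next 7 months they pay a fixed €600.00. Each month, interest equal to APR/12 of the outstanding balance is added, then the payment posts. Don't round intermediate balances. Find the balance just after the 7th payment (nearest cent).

€6,335.35

Monthly rate r = 29%/12 = 2.41667% = 0.0241667.
Each month: B ← B·(1+r) − €600.00.
Month 1: interest €221.90; balance after payment €8,803.79.
Month 2: interest €212.76; balance after payment €8,416.54.
Month 3: interest €203.40; balance after payment €8,019.94.
Month 4: interest €193.82; balance after payment €7,613.76.
Month 5: interest €184.00; balance after payment €7,197.76.
Month 6: interest €173.95; balance after payment €6,771.70.
Month 7: interest €163.65; balance after payment €6,335.35.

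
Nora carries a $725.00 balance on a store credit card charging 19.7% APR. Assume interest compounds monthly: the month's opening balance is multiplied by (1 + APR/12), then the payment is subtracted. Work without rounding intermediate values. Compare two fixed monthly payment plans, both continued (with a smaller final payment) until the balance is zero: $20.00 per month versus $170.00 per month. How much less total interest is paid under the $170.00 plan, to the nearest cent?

Monthly rate r = 19.7%/12 = 1.64167% = 0.0164167.
At $20.00/mo: n = ⌈−ln(1 − rB₀/P)/ln(1+r)⌉ = 56 payments (last $10.53); total interest = total paid − $725.00 = $385.53.
At $170.00/mo: 5 payments (last $78.13); total interest $33.13.
Interest saved = $385.53 − $33.13 = $352.40.

$352.40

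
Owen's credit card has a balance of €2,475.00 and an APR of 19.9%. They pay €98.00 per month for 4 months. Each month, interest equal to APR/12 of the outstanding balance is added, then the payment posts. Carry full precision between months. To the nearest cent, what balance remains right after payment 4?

€2,241.44

Monthly rate r = 19.9%/12 = 1.65833% = 0.0165833.
Each month: B ← B·(1+r) − €98.00.
Month 1: interest €41.04; balance after payment €2,418.04.
Month 2: interest €40.10; balance after payment €2,360.14.
Month 3: interest €39.14; balance after payment €2,301.28.
Month 4: interest €38.16; balance after payment €2,241.44.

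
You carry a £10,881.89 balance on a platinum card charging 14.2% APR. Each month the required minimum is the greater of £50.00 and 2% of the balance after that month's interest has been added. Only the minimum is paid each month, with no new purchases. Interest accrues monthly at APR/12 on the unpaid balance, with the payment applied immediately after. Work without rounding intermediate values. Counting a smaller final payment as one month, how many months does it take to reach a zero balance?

251 months

Monthly rate r = 14.2%/12 = 1.18333% = 0.0118333.
While 2% of the post-interest balance exceeds £50.00, each month B ← (B·(1+r))·(1 − 0.02), i.e. B shrinks by the factor (1+r)·0.98 = 0.9916.
This holds for months 1–176. Entering month 177 the balance is £2,464.19; 2% of the post-interest balance is now below £50.00, so the flat £50.00 minimum applies from here.
From month 177 a fixed £50.00 at rate r clears £2,464.19 in 75 more payments. Total: 176 + 75 = 251 months.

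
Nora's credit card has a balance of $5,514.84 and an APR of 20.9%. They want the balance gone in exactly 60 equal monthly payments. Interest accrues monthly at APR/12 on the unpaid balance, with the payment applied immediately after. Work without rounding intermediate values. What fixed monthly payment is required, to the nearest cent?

Monthly rate r = 20.9%/12 = 1.74167% = 0.0174167.
Level-payment amortization: P = B₀·r / (1 − (1+r)^(−n)) = 5514.84·0.0174167 / (1 − 1.01742^(−60)).
Denominator 1 − (1+r)^(−60) = 0.645130121.
P = 96.0501 / 0.645130121 ≈ 148.88.

$148.88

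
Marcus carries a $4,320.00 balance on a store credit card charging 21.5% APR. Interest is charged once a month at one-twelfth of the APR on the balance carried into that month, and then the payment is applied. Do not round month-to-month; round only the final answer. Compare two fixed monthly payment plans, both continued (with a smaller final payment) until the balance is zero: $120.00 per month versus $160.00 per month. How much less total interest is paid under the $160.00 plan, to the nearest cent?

$1,041.21

Monthly rate r = 21.5%/12 = 1.79167% = 0.0179167.
At $120.00/mo: n = ⌈−ln(1 − rB₀/P)/ln(1+r)⌉ = 59 payments (last $38.55); total interest = total paid − $4,320.00 = $2,678.55.
At $160.00/mo: 38 payments (last $37.34); total interest $1,637.34.
Interest saved = $2,678.55 − $1,637.34 = $1,041.21.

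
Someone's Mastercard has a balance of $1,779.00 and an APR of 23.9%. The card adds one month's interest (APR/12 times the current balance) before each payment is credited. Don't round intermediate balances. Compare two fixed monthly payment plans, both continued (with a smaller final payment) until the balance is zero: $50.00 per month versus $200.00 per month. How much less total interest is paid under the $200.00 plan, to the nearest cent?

Monthly rate r = 23.9%/12 = 1.99167% = 0.0199167.
At $50.00/mo: n = ⌈−ln(1 − rB₀/P)/ln(1+r)⌉ = 63 payments (last $26.70); total interest = total paid − $1,779.00 = $1,347.70.
At $200.00/mo: 10 payments (last $177.71); total interest $198.71.
Interest saved = $1,347.70 − $198.71 = $1,148.99.

$1,148.99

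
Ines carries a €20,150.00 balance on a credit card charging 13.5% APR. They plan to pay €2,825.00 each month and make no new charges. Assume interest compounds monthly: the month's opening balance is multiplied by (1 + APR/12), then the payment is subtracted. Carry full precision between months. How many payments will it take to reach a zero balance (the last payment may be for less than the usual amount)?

Monthly rate r = 13.5%/12 = 1.125% = 0.01125.
Recurrence: B ← B·(1+r) − €2,825.00.
Month 1: interest €226.69; balance after payment €17,551.69.
Month 2: interest €197.46; balance after payment €14,924.14.
Closed form: n = −ln(1 − rB₀/P)/ln(1+r) = −ln(0.91976)/ln(1.01125) ≈ 7.477, so the balance reaches zero during payment 8.

8 months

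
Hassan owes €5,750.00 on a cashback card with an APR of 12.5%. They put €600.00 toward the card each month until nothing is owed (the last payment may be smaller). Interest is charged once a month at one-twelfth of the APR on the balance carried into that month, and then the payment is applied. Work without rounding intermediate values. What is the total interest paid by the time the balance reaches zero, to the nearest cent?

€339.55

Monthly rate r = 12.5%/12 = 1.04167% = 0.0104167.
Payoff takes n = ⌈−ln(1 − rB₀/P)/ln(1+r)⌉ = ⌈10.149⌉ = 11 payments; the last is €89.55.
Total paid = 10·€600.00 + €89.55 = €6,089.55.
Total interest = total paid − principal = €6,089.55 − €5,750.00 = €339.55.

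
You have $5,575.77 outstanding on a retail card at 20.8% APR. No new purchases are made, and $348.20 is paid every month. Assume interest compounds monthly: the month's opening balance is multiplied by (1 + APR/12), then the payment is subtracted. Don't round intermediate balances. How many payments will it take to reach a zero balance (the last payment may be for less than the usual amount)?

Monthly rate r = 20.8%/12 = 1.73333% = 0.0173333.
Recurrence: B ← B·(1+r) − $348.20.
Month 1: interest $96.65; balance after payment $5,324.22.
Month 2: interest $92.29; balance after payment $5,068.30.
Closed form: n = −ln(1 − rB₀/P)/ln(1+r) = −ln(0.72244)/ln(1.01733) ≈ 18.919, so the balance reaches zero during payment 19.

19 payments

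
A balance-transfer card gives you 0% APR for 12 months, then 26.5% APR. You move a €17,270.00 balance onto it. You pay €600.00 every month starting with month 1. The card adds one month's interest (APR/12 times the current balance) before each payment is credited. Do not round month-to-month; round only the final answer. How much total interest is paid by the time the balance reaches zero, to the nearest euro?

€2,650

Promo months 1–12 at r₀ = 0%/12 = 0; months 13+ at r₁ = 26.5%/12 = 0.0220833.
After month 12 (no interest yet): B = €17,270.00 − 12·€600.00 = €10,070.00.
Then at r₁ with €600.00/mo: n₂ = −ln(1 − r₁·B/P)/ln(1+r₁) ≈ 21.20 → 22 more payments.
Total paid = 33·€600.00 + €120.13 = €19,920.13; interest = €19,920.13 − €17,270.00 = €2,650.13.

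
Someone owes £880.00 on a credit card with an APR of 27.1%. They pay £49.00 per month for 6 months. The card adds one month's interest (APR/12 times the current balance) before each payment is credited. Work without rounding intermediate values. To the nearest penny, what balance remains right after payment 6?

£695.07

Monthly rate r = 27.1%/12 = 2.25833% = 0.0225833.
Each month: B ← B·(1+r) − £49.00.
Month 1: interest £19.87; balance after payment £850.87.
Month 2: interest £19.22; balance after payment £821.09.
Month 3: interest £18.54; balance after payment £790.63.
Month 4: interest £17.86; balance after payment £759.49.
Month 5: interest £17.15; balance after payment £727.64.
Month 6: interest £16.43; balance after payment £695.07.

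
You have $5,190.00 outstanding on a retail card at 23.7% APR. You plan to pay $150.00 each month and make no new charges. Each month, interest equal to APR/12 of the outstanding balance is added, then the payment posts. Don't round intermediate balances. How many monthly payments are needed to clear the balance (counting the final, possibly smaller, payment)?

Monthly rate r = 23.7%/12 = 1.975% = 0.01975.
Recurrence: B ← B·(1+r) − $150.00.
Month 1: interest $102.50; balance after payment $5,142.50.
Month 2: interest $101.56; balance after payment $5,094.07.
Closed form: n = −ln(1 − rB₀/P)/ln(1+r) = −ln(0.31665)/ln(1.01975) ≈ 58.799, so the balance reaches zero during payment 59.

59 payments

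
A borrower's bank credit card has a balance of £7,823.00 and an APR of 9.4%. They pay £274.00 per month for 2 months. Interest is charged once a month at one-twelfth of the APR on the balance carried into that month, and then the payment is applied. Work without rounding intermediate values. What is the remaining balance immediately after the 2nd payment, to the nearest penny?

Monthly rate r = 9.4%/12 = 0.783333% = 0.00783333.
Each month: B ← B·(1+r) − £274.00.
Month 1: interest £61.28; balance after payment £7,610.28.
Month 2: interest £59.61; balance after payment £7,395.89.

£7,395.89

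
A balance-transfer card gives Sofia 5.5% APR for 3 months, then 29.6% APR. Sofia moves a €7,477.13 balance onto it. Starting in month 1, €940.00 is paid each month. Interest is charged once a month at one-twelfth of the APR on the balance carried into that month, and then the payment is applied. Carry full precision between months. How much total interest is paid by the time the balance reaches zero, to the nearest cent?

Promo months 1–3 at r₀ = 5.5%/12 = 0.00458333; months 4+ at r₁ = 29.6%/12 = 0.0246667.
After month 3: iterate B ← B·(1+r₀) − €940.00 for 3 months → €4,747.47.
Then at r₁ with €940.00/mo: n₂ = −ln(1 − r₁·B/P)/ln(1+r₁) ≈ 5.46 → 6 more payments.
Total paid = 8·€940.00 + €435.42 = €7,955.42; interest = €7,955.42 − €7,477.13 = €478.29.

€478.29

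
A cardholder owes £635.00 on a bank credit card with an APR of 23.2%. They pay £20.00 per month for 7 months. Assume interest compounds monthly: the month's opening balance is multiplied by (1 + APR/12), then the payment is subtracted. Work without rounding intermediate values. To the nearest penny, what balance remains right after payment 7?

Monthly rate r = 23.2%/12 = 1.93333% = 0.0193333.
Each month: B ← B·(1+r) − £20.00.
Month 1: interest £12.28; balance after payment £627.28.
Month 2: interest £12.13; balance after payment £619.40.
Month 3: interest £11.98; balance after payment £611.38.
Month 4: interest £11.82; balance after payment £603.20.
Month 5: interest £11.66; balance after payment £594.86.
Month 6: interest £11.50; balance after payment £586.36.
Month 7: interest £11.34; balance after payment £577.70.

£577.70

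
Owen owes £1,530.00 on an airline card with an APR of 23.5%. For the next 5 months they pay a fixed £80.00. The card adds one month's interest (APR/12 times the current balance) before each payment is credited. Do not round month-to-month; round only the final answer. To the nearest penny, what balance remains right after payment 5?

Monthly rate r = 23.5%/12 = 1.95833% = 0.0195833.
Each month: B ← B·(1+r) − £80.00.
Month 1: interest £29.96; balance after payment £1,479.96.
Month 2: interest £28.98; balance after payment £1,428.95.
Month 3: interest £27.98; balance after payment £1,376.93.
Month 4: interest £26.96; balance after payment £1,323.89.
Month 5: interest £25.93; balance after payment £1,269.82.

£1,269.82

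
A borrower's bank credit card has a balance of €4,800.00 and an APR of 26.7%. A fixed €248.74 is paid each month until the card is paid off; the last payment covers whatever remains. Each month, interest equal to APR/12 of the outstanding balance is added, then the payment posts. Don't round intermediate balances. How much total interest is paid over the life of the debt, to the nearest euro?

Monthly rate r = 26.7%/12 = 2.225% = 0.02225.
Payoff takes n = ⌈−ln(1 − rB₀/P)/ln(1+r)⌉ = ⌈25.493⌉ = 26 payments; the last is €123.34.
Total paid = 25·€248.74 + €123.34 = €6,341.84.
Total interest = total paid − principal = €6,341.84 − €4,800.00 = €1,541.84.

€1,542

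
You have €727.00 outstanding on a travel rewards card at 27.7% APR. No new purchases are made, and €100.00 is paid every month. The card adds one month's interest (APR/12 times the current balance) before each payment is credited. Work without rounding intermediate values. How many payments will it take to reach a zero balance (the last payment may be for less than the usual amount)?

9 payments

Monthly rate r = 27.7%/12 = 2.30833% = 0.0230833.
Recurrence: B ← B·(1+r) − €100.00.
Month 1: interest €16.78; balance after payment €643.78.
Month 2: interest €14.86; balance after payment €558.64.
Closed form: n = −ln(1 − rB₀/P)/ln(1+r) = −ln(0.83218)/ln(1.02308) ≈ 8.050, so the balance reaches zero during payment 9.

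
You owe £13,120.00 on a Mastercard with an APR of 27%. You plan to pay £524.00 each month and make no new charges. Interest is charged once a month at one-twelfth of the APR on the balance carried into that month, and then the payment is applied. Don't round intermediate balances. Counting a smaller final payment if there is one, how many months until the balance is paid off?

Monthly rate r = 27%/12 = 2.25% = 0.0225.
Recurrence: B ← B·(1+r) − £524.00.
Month 1: interest £295.20; balance after payment £12,891.20.
Month 2: interest £290.05; balance after payment £12,657.25.
Closed form: n = −ln(1 − rB₀/P)/ln(1+r) = −ln(0.43664)/ln(1.0225) ≈ 37.241, so the balance reaches zero during payment 38.

38 months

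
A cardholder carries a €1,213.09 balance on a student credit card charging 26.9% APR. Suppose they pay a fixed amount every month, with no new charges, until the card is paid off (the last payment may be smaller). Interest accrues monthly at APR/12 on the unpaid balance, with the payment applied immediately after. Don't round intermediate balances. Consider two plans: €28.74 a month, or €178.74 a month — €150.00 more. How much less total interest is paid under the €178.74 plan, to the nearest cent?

Monthly rate r = 26.9%/12 = 2.24167% = 0.0224167.
At €28.74/mo: n = ⌈−ln(1 − rB₀/P)/ln(1+r)⌉ = 132 payments (last €23.51); total interest = total paid − €1,213.09 = €2,575.36.
At €178.74/mo: 8 payments (last €79.95); total interest €118.04.
Interest saved = €2,575.36 − €118.04 = €2,457.32.

€2,457.32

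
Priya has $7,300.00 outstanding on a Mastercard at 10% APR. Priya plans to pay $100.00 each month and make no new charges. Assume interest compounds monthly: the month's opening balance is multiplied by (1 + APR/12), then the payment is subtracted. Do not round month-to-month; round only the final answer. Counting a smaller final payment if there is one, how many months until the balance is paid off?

Monthly rate r = 10%/12 = 0.833333% = 0.00833333.
Recurrence: B ← B·(1+r) − $100.00.
Month 1: interest $60.83; balance after payment $7,260.83.
Month 2: interest $60.51; balance after payment $7,221.34.
Closed form: n = −ln(1 − rB₀/P)/ln(1+r) = −ln(0.39167)/ln(1.00833) ≈ 112.949, so the balance reaches zero during payment 113.

113 months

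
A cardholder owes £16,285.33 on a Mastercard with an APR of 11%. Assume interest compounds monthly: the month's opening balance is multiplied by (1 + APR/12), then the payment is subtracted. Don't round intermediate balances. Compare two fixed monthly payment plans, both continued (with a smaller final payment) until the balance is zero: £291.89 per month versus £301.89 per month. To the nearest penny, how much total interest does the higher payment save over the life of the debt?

Monthly rate r = 11%/12 = 0.916667% = 0.00916667.
At £291.89/mo: n = ⌈−ln(1 − rB₀/P)/ln(1+r)⌉ = 79 payments (last £145.43); total interest = total paid − £16,285.33 = £6,627.52.
At £301.89/mo: 75 payments (last £230.13); total interest £6,284.66.
Interest saved = £6,627.52 − £6,284.66 = £342.86.

£342.86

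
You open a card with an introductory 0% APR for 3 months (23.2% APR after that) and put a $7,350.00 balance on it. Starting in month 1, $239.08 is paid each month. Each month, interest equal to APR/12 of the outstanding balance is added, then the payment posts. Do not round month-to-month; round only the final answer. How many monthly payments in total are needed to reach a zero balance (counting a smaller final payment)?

44 months

Promo months 1–3 at r₀ = 0%/12 = 0; months 4+ at r₁ = 23.2%/12 = 0.0193333.
After month 3 (no interest yet): B = $7,350.00 − 3·$239.08 = $6,632.76.
Then at r₁ with $239.08/mo: n₂ = −ln(1 − r₁·B/P)/ln(1+r₁) ≈ 40.14 → 41 more payments.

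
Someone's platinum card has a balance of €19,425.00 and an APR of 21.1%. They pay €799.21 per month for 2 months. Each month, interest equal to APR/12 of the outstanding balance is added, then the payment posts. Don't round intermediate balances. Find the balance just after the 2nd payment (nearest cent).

Monthly rate r = 21.1%/12 = 1.75833% = 0.0175833.
Each month: B ← B·(1+r) − €799.21.
Month 1: interest €341.56; balance after payment €18,967.35.
Month 2: interest €333.51; balance after payment €18,501.65.

€18,501.65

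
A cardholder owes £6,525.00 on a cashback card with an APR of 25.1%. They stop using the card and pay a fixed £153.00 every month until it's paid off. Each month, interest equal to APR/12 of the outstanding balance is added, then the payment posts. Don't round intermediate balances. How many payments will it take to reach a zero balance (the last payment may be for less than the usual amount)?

Monthly rate r = 25.1%/12 = 2.09167% = 0.0209167.
Recurrence: B ← B·(1+r) − £153.00.
Month 1: interest £136.48; balance after payment £6,508.48.
Month 2: interest £136.14; balance after payment £6,491.62.
Closed form: n = −ln(1 − rB₀/P)/ln(1+r) = −ln(0.10797)/ln(1.02092) ≈ 107.529, so the balance reaches zero during payment 108.

108 months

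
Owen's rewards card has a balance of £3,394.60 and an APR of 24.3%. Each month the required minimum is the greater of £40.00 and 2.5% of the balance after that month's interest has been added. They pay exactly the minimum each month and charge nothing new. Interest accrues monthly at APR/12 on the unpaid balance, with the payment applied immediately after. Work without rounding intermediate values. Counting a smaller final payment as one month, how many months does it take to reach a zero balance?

226 months

Monthly rate r = 24.3%/12 = 2.025% = 0.02025.
While 2.5% of the post-interest balance exceeds £40.00, each month B ← (B·(1+r))·(1 − 0.025), i.e. B shrinks by the factor (1+r)·0.975 = 0.99474.
This holds for months 1–147. Entering month 148 the balance is £1,564.36; 2.5% of the post-interest balance is now below £40.00, so the flat £40.00 minimum applies from here.
From month 148 a fixed £40.00 at rate r clears £1,564.36 in 79 more payments. Total: 147 + 79 = 226 months.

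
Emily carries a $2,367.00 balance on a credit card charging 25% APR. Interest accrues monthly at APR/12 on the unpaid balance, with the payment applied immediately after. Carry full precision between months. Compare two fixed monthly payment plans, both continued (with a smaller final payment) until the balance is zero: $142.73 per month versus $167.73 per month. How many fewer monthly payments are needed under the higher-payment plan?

4 fewer payments

Monthly rate r = 25%/12 = 2.08333% = 0.0208333.
At $142.73/mo: n = ⌈−ln(1 − rB₀/P)/ln(1+r)⌉ = 21 payments (last $79.90); total interest = total paid − $2,367.00 = $567.50.
At $167.73/mo: 17 payments (last $148.47); total interest $465.15.
Payments saved = 21 − 17 = 4.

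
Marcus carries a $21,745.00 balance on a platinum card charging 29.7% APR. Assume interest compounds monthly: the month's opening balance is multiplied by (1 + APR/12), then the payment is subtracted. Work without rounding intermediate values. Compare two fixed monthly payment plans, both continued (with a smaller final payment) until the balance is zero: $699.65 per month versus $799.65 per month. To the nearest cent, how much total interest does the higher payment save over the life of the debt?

$5,396.83

Monthly rate r = 29.7%/12 = 2.475% = 0.02475.
At $699.65/mo: n = ⌈−ln(1 − rB₀/P)/ln(1+r)⌉ = 60 payments (last $682.52); total interest = total paid − $21,745.00 = $20,216.87.
At $799.65/mo: 46 payments (last $580.79); total interest $14,820.04.
Interest saved = $20,216.87 − $14,820.04 = $5,396.83.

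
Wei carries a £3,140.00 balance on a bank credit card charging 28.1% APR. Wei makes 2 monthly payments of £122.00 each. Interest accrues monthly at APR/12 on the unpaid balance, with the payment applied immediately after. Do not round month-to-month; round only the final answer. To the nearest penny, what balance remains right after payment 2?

£3,041.92

Monthly rate r = 28.1%/12 = 2.34167% = 0.0234167.
Each month: B ← B·(1+r) − £122.00.
Month 1: interest £73.53; balance after payment £3,091.53.
Month 2: interest £72.39; balance after payment £3,041.92.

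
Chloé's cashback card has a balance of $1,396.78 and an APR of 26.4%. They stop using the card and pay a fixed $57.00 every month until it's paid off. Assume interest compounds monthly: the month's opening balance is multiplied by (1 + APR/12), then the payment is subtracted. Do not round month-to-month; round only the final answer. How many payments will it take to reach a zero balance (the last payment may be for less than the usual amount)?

Monthly rate r = 26.4%/12 = 2.2% = 0.022.
Recurrence: B ← B·(1+r) − $57.00.
Month 1: interest $30.73; balance after payment $1,370.51.
Month 2: interest $30.15; balance after payment $1,343.66.
Closed form: n = −ln(1 − rB₀/P)/ln(1+r) = −ln(0.46089)/ln(1.022) ≈ 35.595, so the balance reaches zero during payment 36.

36 months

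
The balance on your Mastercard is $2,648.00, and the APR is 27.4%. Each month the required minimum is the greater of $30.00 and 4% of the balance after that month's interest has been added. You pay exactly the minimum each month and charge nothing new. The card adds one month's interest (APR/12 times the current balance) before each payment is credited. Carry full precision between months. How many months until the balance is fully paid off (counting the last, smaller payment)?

Monthly rate r = 27.4%/12 = 2.28333% = 0.0228333.
While 4% of the post-interest balance exceeds $30.00, each month B ← (B·(1+r))·(1 − 0.04), i.e. B shrinks by the factor (1+r)·0.96 = 0.98192.
This holds for months 1–71. Entering month 72 the balance is $724.97; 4% of the post-interest balance is now below $30.00, so the flat $30.00 minimum applies from here.
From month 72 a fixed $30.00 at rate r clears $724.97 in 36 more payments. Total: 71 + 36 = 107 months.

107 months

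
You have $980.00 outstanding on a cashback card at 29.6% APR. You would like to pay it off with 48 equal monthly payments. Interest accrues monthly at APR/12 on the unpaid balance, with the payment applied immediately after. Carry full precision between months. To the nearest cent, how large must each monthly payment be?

$35.06

Monthly rate r = 29.6%/12 = 2.46667% = 0.0246667.
Level-payment amortization: P = B₀·r / (1 − (1+r)^(−n)) = 980.00·0.0246667 / (1 − 1.02467^(−48)).
Denominator 1 − (1+r)^(−48) = 0.689519167.
P = 24.1733 / 0.689519167 ≈ 35.06.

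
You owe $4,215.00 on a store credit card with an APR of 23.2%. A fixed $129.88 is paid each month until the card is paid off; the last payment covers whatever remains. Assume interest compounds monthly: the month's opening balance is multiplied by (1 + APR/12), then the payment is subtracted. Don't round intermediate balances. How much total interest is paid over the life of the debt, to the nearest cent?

$2,481.95

Monthly rate r = 23.2%/12 = 1.93333% = 0.0193333.
Payoff takes n = ⌈−ln(1 − rB₀/P)/ln(1+r)⌉ = ⌈51.560⌉ = 52 payments; the last is $73.07.
Total paid = 51·$129.88 + $73.07 = $6,696.95.
Total interest = total paid − principal = $6,696.95 − $4,215.00 = $2,481.95.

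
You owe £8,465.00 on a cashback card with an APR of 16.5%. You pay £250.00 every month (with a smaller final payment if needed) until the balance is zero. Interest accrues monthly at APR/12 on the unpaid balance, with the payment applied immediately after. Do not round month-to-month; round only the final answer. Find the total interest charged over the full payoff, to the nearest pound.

Monthly rate r = 16.5%/12 = 1.375% = 0.01375.
Payoff takes n = ⌈−ln(1 − rB₀/P)/ln(1+r)⌉ = ⌈45.881⌉ = 46 payments; the last is £220.39.
Total paid = 45·£250.00 + £220.39 = £11,470.39.
Total interest = total paid − principal = £11,470.39 − £8,465.00 = £3,005.39.

£3,005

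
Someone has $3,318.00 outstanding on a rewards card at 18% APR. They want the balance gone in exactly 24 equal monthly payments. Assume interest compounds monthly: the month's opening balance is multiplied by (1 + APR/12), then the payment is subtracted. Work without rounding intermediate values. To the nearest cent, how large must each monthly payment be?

Monthly rate r = 18%/12 = 1.5% = 0.015.
Level-payment amortization: P = B₀·r / (1 − (1+r)^(−n)) = 3318.00·0.015 / (1 − 1.015^(−24)).
Denominator 1 − (1+r)^(−24) = 0.30045608.
P = 49.77 / 0.30045608 ≈ 165.65.

$165.65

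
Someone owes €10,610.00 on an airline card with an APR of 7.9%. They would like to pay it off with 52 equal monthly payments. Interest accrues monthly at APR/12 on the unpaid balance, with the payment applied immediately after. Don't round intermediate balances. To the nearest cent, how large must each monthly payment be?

€241.62

Monthly rate r = 7.9%/12 = 0.658333% = 0.00658333.
Level-payment amortization: P = B₀·r / (1 − (1+r)^(−n)) = 10610.00·0.00658333 / (1 − 1.00658^(−52)).
Denominator 1 − (1+r)^(−52) = 0.289091399.
P = 69.8492 / 0.289091399 ≈ 241.62.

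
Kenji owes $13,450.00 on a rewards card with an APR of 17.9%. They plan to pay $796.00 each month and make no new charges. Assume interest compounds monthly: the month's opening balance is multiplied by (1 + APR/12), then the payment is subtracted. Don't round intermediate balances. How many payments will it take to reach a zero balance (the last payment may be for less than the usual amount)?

Monthly rate r = 17.9%/12 = 1.49167% = 0.0149167.
Recurrence: B ← B·(1+r) − $796.00.
Month 1: interest $200.63; balance after payment $12,854.63.
Month 2: interest $191.75; balance after payment $12,250.38.
Closed form: n = −ln(1 − rB₀/P)/ln(1+r) = −ln(0.74795)/ln(1.01492) ≈ 19.614, so the balance reaches zero during payment 20.

20 payments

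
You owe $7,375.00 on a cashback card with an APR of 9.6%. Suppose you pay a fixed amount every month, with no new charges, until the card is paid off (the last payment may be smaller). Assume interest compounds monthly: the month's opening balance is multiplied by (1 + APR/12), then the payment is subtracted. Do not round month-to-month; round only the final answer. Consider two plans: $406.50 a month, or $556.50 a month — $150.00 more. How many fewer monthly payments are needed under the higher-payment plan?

Monthly rate r = 9.6%/12 = 0.8% = 0.008.
At $406.50/mo: n = ⌈−ln(1 − rB₀/P)/ln(1+r)⌉ = 20 payments (last $277.06); total interest = total paid − $7,375.00 = $625.56.
At $556.50/mo: 15 payments (last $36.26); total interest $452.26.
Payments saved = 20 − 15 = 5.

5 fewer payments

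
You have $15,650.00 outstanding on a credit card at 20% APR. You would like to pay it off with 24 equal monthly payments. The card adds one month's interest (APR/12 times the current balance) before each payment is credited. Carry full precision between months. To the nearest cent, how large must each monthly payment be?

Monthly rate r = 20%/12 = 1.66667% = 0.0166667.
Level-payment amortization: P = B₀·r / (1 − (1+r)^(−n)) = 15650.00·0.0166667 / (1 − 1.01667^(−24)).
Denominator 1 − (1+r)^(−24) = 0.327466428.
P = 260.833 / 0.327466428 ≈ 796.52.

$796.52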